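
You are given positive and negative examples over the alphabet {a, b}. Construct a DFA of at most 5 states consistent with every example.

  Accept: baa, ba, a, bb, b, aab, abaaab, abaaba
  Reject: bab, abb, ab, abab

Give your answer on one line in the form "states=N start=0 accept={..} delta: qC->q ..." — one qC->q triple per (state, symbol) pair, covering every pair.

State merging on the prefix tree: take the shortest (then alphabetical) example prefix whose next move is undefined and point that move at state 0, else 1, else 2, ...; a target is out if some Accept/Reject pair would then sit in one state with the same input left (inseparable). If every existing state is out, open a new one.
a: 0a undefined. 0a->0: no, bb/abb meet in 0 with "bb" left. Open state 1: 0a->1.
b: 0b undefined. 0b->0: ok.
aa: 1a undefined. 1a->0: ok.
ab: 1b undefined. 1b->0: no, baa/bab meet in 0. 1b->1: no, baa/abab meet in 0. Open state 2: 1b->2.
aba: 2a undefined. 2a->0: no, baa/abab meet in 0. 2a->1: no, abaaab/bab meet in 2. 2a->2: no, abaaab/abb meet in 2 with "b" left. Open state 3: 2a->3.
abb: 2b undefined. 2b->0: no, baa/abb meet in 0. 2b->1: no, ba/abb meet in 1. 2b->2: ok.
abaa: 3a undefined. 3a->0: no, abaaab/bab meet in 2. 3a->1: ok.
abab: 3b undefined. 3b->0: no, baa/abab meet in 0. 3b->1: no, ba/abab meet in 1. 3b->2: ok.
All examples now run through 4 states with every (state, symbol) defined. Accept strings end in {0,1,3}, Reject strings end in {2}; accept={0,1,3}.

states=4 start=0 accept={0,1,3} delta: 0a->1 0b->0 1a->0 1b->2 2a->3 2b->2 3a->1 3b->2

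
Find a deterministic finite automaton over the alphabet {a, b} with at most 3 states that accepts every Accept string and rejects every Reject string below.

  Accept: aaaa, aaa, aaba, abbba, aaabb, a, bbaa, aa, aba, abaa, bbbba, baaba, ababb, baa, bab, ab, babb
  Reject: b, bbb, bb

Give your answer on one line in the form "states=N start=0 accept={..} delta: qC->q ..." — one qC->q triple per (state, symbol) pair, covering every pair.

Grow the machine one transition at a time. Run the examples from 0; the earliest place one falls off (shortest prefix, ties alphabetical) gets sent to the lowest-numbered state that keeps every Accept/Reject pair distinguishable — a pair clashes when both reach the same state with identical unread suffix — and to a fresh state only if none does.
a: 0a undefined. 0a->0: no, aaabb/bb meet in 0 with "bb" left. Open state 1: 0a->1.
b: 0b undefined. 0b->0: ok.
aa: 1a undefined. 1a->0: no, aaaa/b meet in 0. 1a->1: ok.
ab: 1b undefined. 1b->0: no, aaabb/b meet in 0. 1b->1: ok.
All examples now run through 2 states with every (state, symbol) defined. Accept strings end in {1}, Reject strings end in {0}; accept={1}.

states=2 start=0 accept={1} delta: 0a->1 0b->0 1a->1 1b->1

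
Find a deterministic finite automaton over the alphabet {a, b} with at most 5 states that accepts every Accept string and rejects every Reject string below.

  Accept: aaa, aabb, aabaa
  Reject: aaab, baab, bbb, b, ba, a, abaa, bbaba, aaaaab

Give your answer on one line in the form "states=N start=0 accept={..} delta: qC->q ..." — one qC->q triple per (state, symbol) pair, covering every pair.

states=5 start=0 accept={3} delta: 0a->1 0b->0 1a->2 1b->0 2a->3 2b->4 3a->0 3b->0 4a->2 4b->3

Fold the examples into a partial DFA from state 0: repeatedly fix the first undefined (state, symbol) met by the shortest-then-alphabetical prefix, trying targets in increasing order and rejecting any under which an Accept and a Reject string meet in one state with the same remainder; add a state when all current targets are rejected. Accepting states are where Accept strings end.
a: 0a undefined. 0a->0: no, aaa/a meet in 0. Open state 1: 0a->1.
b: 0b undefined. 0b->0: ok.
aa: 1a undefined. 1a->0: no, aaa/ba meet in 1. 1a->1: no, aaa/ba meet in 1. Open state 2: 1a->2.
ab: 1b undefined. 1b->0: ok.
aaa: 2a undefined. 2a->0: no, aaa/aaab meet in 0. 2a->1: no, aaa/ba meet in 1. 2a->2: no, aaa/abaa meet in 2. Open state 3: 2a->3.
aab: 2b undefined. 2b->0: no, aabb/baab meet in 0. 2b->1: no, aabb/bbb meet in 0. 2b->2: no, aabb/baab meet in 2. 2b->3: no, aaa/baab meet in 3. Open state 4: 2b->4.
aaaa: 3a undefined. 3a->0: ok.
aaab: 3b undefined. 3b->0: ok.
aaba: 4a undefined. 4a->0: no, aabaa/ba meet in 1. 4a->1: no, aabaa/abaa meet in 2. 4a->2: ok.
aabb: 4b undefined. 4b->0: no, aabb/aaab meet in 0. 4b->1: no, aabb/ba meet in 1. 4b->2: no, aabb/abaa meet in 2. 4b->3: ok.
All examples now run through 5 states with every (state, symbol) defined. Accept strings end in {3}, Reject strings end in {0,1,2,4}; accept={3}.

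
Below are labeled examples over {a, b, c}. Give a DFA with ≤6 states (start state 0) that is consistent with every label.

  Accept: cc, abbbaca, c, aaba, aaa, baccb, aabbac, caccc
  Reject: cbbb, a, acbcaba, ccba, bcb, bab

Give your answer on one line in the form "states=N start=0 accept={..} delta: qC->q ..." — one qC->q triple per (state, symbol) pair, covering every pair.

Grow the machine one transition at a time. Run the examples from 0; the earliest place one falls off (shortest prefix, ties alphabetical) gets sent to the lowest-numbered state that keeps every Accept/Reject pair distinguishable — a pair clashes when both reach the same state with identical unread suffix — and to a fresh state only if none does.
a: 0a undefined. 0a->0: no, aaa/a meet in 0. Open state 1: 0a->1.
b: 0b undefined. 0b->0: ok.
c: 0c undefined. 0c->0: no, cc/cbbb meet in 0. 0c->1: no, c/a meet in 1. Open state 2: 0c->2.
aa: 1a undefined. 1a->0: no, aaba/a meet in 1. 1a->1: no, aaa/a meet in 1. 1a->2: ok.
ab: 1b undefined. 1b->0: ok.
ac: 1c undefined. 1c->0: no, abbbaca/a meet in 1. 1c->1: no, baccb/bab meet in 0. 1c->2: ok.
ca: 2a undefined. 2a->0: no, abbbaca/bab meet in 0. 2a->1: no, abbbaca/a meet in 1. 2a->2: ok.
cb: 2b undefined. 2b->0: no, aaba/a meet in 1. 2b->1: no, abbbaca/acbcaba meet in 2. 2b->2: no, abbbaca/cbbb meet in 2. Open state 3: 2b->3.
cc: 2c undefined. 2c->0: no, cc/bab meet in 0. 2c->1: no, cc/a meet in 1. 2c->2: no, aaba/ccba meet in 3 with "a" left. 2c->3: no, cc/bcb meet in 3. Open state 4: 2c->4.
cbb: 3b undefined. 3b->0: ok.
ccb: 4b undefined. 4b->0: no, baccb/cbbb meet in 0. 4b->1: no, abbbaca/ccba meet in 2. 4b->2: no, abbbaca/ccba meet in 2. 4b->3: no, aaba/ccba meet in 3 with "a" left. 4b->4: ok.
aaba: 3a undefined. 3a->0: no, aaba/cbbb meet in 0. 3a->1: no, aaba/a meet in 1. 3a->2: ok.
acbc: 3c undefined. 3c->0: ok.
cacc: 4c undefined. 4c->0: ok.
ccba: 4a undefined. 4a->0: ok.
All examples now run through 5 states with every (state, symbol) defined. Accept strings end in {2,4}, Reject strings end in {0,1,3}; accept={2,4}.

states=5 start=0 accept={2,4} delta: 0a->1 0b->0 0c->2 1a->2 1b->0 1c->2 2a->2 2b->3 2c->4 3a->2 3b->0 3c->0 4a->0 4b->4 4c->0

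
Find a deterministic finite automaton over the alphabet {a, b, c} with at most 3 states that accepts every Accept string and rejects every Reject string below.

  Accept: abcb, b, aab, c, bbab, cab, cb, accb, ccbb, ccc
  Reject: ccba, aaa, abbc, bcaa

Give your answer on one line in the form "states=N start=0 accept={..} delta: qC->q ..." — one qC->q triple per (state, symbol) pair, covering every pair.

Fold the examples into a partial DFA from state 0: repeatedly fix the first undefined (state, symbol) met by the shortest-then-alphabetical prefix, trying targets in increasing order and rejecting any under which an Accept and a Reject string meet in one state with the same remainder; add a state when all current targets are rejected. Accepting states are where Accept strings end.
a: 0a undefined. 0a->0: ok.
b: 0b undefined. 0b->0: no, b/aaa meet in 0. Open state 1: 0b->1.
c: 0c undefined. 0c->0: no, c/aaa meet in 0. 0c->1: ok.
bb: 1b undefined. 1b->0: no, b/abbc meet in 1. 1b->1: ok.
bc: 1c undefined. 1c->0: ok.
ca: 1a undefined. 1a->0: ok.
All examples now run through 2 states with every (state, symbol) defined. Accept strings end in {1}, Reject strings end in {0}; accept={1}.

states=2 start=0 accept={1} delta: 0a->0 0b->1 0c->1 1a->0 1b->1 1c->0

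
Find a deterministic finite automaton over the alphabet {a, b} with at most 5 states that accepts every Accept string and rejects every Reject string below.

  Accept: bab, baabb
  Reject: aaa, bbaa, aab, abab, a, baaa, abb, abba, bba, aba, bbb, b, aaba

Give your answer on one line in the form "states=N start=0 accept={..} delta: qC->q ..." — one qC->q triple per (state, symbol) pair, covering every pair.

Grow the machine one transition at a time. Run the examples from 0; the earliest place one falls off (shortest prefix, ties alphabetical) gets sent to the lowest-numbered state that keeps every Accept/Reject pair distinguishable — a pair clashes when both reach the same state with identical unread suffix — and to a fresh state only if none does.
a: 0a undefined. 0a->0: no, bab/abab meet in 0 with "bab" left. Open state 1: 0a->1.
b: 0b undefined. 0b->0: ok.
aa: 1a undefined. 1a->0: no, baabb/bbaa meet in 0. 1a->1: no, bab/aab meet in 1 with "b" left. Open state 2: 1a->2.
ab: 1b undefined. 1b->0: no, bab/abab meet in 0. 1b->1: no, bab/a meet in 1. 1b->2: no, bab/bbaa meet in 2. Open state 3: 1b->3.
aaa: 2a undefined. 2a->0: ok.
aab: 2b undefined. 2b->0: no, baabb/aaa meet in 0. 2b->1: ok.
aba: 3a undefined. 3a->0: ok.
abb: 3b undefined. 3b->0: ok.
All examples now run through 4 states with every (state, symbol) defined. Accept strings end in {3}, Reject strings end in {0,1,2}; accept={3}.

states=4 start=0 accept={3} delta: 0a->1 0b->0 1a->2 1b->3 2a->0 2b->1 3a->0 3b->0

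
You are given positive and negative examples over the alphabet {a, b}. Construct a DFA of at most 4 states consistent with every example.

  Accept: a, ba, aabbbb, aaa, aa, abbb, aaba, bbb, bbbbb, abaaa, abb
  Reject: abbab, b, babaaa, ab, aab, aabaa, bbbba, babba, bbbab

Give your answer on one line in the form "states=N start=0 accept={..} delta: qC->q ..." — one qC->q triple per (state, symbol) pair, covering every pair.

Grow the machine one transition at a time. Run the examples from 0; the earliest place one falls off (shortest prefix, ties alphabetical) gets sent to the lowest-numbered state that keeps every Accept/Reject pair distinguishable — a pair clashes when both reach the same state with identical unread suffix — and to a fresh state only if none does.
a: 0a undefined. 0a->0: ok.
b: 0b undefined. 0b->0: no, a/abbab meet in 0. Open state 1: 0b->1.
ba: 1a undefined. 1a->0: no, a/babaaa meet in 0. 1a->1: no, ba/b meet in 1. Open state 2: 1a->2.
bb: 1b undefined. 1b->0: no, a/bbbba meet in 0. 1b->1: no, ba/bbbba meet in 2. 1b->2: ok.
bab: 2b undefined. 2b->0: no, a/babaaa meet in 0. 2b->1: no, abbb/b meet in 1. 2b->2: ok.
abaa: 2a undefined. 2a->0: no, a/babaaa meet in 0. 2a->1: no, ba/abbab meet in 2. 2a->2: no, ba/abbab meet in 2. Open state 3: 2a->3.
abaaa: 3a undefined. 3a->0: no, a/babaaa meet in 0. 3a->1: no, ba/babaaa meet in 2. 3a->2: ok.
abbab: 3b undefined. 3b->0: no, a/abbab meet in 0. 3b->1: ok.
All examples now run through 4 states with every (state, symbol) defined. Accept strings end in {0,2}, Reject strings end in {1,3}; accept={0,2}.

states=4 start=0 accept={0,2} delta: 0a->0 0b->1 1a->2 1b->2 2a->3 2b->2 3a->2 3b->1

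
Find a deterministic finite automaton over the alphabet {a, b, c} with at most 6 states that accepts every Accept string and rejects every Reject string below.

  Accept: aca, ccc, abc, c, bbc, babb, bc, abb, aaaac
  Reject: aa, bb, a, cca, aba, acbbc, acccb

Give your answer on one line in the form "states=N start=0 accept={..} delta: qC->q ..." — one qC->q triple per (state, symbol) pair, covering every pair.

Fold the examples into a partial DFA from state 0: repeatedly fix the first undefined (state, symbol) met by the shortest-then-alphabetical prefix, trying targets in increasing order and rejecting any under which an Accept and a Reject string meet in one state with the same remainder; add a state when all current targets are rejected. Accepting states are where Accept strings end.
a: 0a undefined. 0a->0: no, abb/bb meet in 0 with "bb" left. Open state 1: 0a->1.
b: 0b undefined. 0b->0: ok.
c: 0c undefined. 0c->0: no, ccc/bb meet in 0. 0c->1: no, aca/cca meet in 1 with "ca" left. Open state 2: 0c->2.
aa: 1a undefined. 1a->0: ok.
ab: 1b undefined. 1b->0: no, babb/aa meet in 0. 1b->1: no, babb/a meet in 1. 1b->2: ok.
ac: 1c undefined. 1c->0: no, aca/a meet in 1. 1c->1: no, aca/aa meet in 0. 1c->2: no, aca/aba meet in 2 with "a" left. Open state 3: 1c->3.
cc: 2c undefined. 2c->0: no, abc/aa meet in 0. 2c->1: no, abc/a meet in 1. 2c->2: ok.
aba: 2a undefined. 2a->0: ok.
abb: 2b undefined. 2b->0: no, babb/aa meet in 0. 2b->1: no, babb/a meet in 1. 2b->2: ok.
aca: 3a undefined. 3a->0: no, aca/aa meet in 0. 3a->1: no, aca/a meet in 1. 3a->2: ok.
acb: 3b undefined. 3b->0: no, aca/acbbc meet in 2. 3b->1: no, aca/acbbc meet in 2. 3b->2: no, aca/acbbc meet in 2. 3b->3: ok.
acc: 3c undefined. 3c->0: no, aca/acccb meet in 2. 3c->1: ok.
All examples now run through 4 states with every (state, symbol) defined. Accept strings end in {2}, Reject strings end in {0,1,3}; accept={2}.

states=4 start=0 accept={2} delta: 0a->1 0b->0 0c->2 1a->0 1b->2 1c->3 2a->0 2b->2 2c->2 3a->2 3b->3 3c->1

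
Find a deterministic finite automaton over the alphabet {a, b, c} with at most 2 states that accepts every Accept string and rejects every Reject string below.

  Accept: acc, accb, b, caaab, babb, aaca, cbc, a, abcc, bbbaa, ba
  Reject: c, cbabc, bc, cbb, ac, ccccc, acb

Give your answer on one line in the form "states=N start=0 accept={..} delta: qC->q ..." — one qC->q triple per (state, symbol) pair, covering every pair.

states=2 start=0 accept={0} delta: 0a->0 0b->0 0c->1 1a->0 1b->1 1c->0

State merging on the prefix tree: take the shortest (then alphabetical) example prefix whose next move is undefined and point that move at state 0, else 1, else 2, ...; a target is out if some Accept/Reject pair would then sit in one state with the same input left (inseparable). If every existing state is out, open a new one.
a: 0a undefined. 0a->0: ok.
b: 0b undefined. 0b->0: ok.
c: 0c undefined. 0c->0: no, acc/c meet in 0. Open state 1: 0c->1.
ca: 1a undefined. 1a->0: ok.
cb: 1b undefined. 1b->0: no, b/cbb meet in 0. 1b->1: ok.
cc: 1c undefined. 1c->0: ok.
All examples now run through 2 states with every (state, symbol) defined. Accept strings end in {0}, Reject strings end in {1}; accept={0}.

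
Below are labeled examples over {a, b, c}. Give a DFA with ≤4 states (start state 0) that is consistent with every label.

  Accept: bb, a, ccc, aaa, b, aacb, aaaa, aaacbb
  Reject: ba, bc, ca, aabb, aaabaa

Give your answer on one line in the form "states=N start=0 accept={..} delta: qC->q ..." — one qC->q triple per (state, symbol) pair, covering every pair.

states=4 start=0 accept={0,1,3} delta: 0a->1 0b->1 0c->1 1a->2 1b->0 1c->2 2a->3 2b->2 2c->0 3a->0 3b->0 3c->0

Fold the examples into a partial DFA from state 0: repeatedly fix the first undefined (state, symbol) met by the shortest-then-alphabetical prefix, trying targets in increasing order and rejecting any under which an Accept and a Reject string meet in one state with the same remainder; add a state when all current targets are rejected. Accepting states are where Accept strings end.
a: 0a undefined. 0a->0: no, bb/aabb meet in 0 with "bb" left. Open state 1: 0a->1.
b: 0b undefined. 0b->0: no, a/ba meet in 1. 0b->1: ok.
c: 0c undefined. 0c->0: no, a/ca meet in 1. 0c->1: ok.
aa: 1a undefined. 1a->0: no, bb/aabb meet in 1 with "b" left. 1a->1: no, a/ba meet in 1. Open state 2: 1a->2.
bb: 1b undefined. 1b->0: ok.
bc: 1c undefined. 1c->0: no, bb/bc meet in 0. 1c->1: no, a/bc meet in 1. 1c->2: ok.
aaa: 2a undefined. 2a->0: no, bb/aaabaa meet in 0. 2a->1: no, aaaa/ba meet in 2. 2a->2: no, aaa/ba meet in 2. Open state 3: 2a->3.
aab: 2b undefined. 2b->0: no, a/aabb meet in 1. 2b->1: no, bb/aabb meet in 0. 2b->2: ok.
aac: 2c undefined. 2c->0: ok.
aaaa: 3a undefined. 3a->0: ok.
aaab: 3b undefined. 3b->0: ok.
aaac: 3c undefined. 3c->0: ok.
All examples now run through 4 states with every (state, symbol) defined. Accept strings end in {0,1,3}, Reject strings end in {2}; accept={0,1,3}.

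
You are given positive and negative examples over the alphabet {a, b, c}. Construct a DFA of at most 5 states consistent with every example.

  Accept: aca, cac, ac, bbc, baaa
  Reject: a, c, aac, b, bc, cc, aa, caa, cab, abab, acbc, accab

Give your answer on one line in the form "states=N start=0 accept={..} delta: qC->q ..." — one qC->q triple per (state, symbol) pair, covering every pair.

states=4 start=0 accept={3} delta: 0a->1 0b->2 0c->0 1a->0 1b->0 1c->3 2a->3 2b->1 2c->0 3a->3 3b->0 3c->0

State merging on the prefix tree: take the shortest (then alphabetical) example prefix whose next move is undefined and point that move at state 0, else 1, else 2, ...; a target is out if some Accept/Reject pair would then sit in one state with the same input left (inseparable). If every existing state is out, open a new one.
a: 0a undefined. 0a->0: no, ac/c meet in 0 with "c" left. Open state 1: 0a->1.
b: 0b undefined. 0b->0: no, bbc/c meet in 0 with "c" left. 0b->1: no, ac/bc meet in 1 with "c" left. Open state 2: 0b->2.
c: 0c undefined. 0c->0: ok.
aa: 1a undefined. 1a->0: ok.
ab: 1b undefined. 1b->0: ok.
ac: 1c undefined. 1c->0: no, aca/a meet in 1. 1c->1: no, aca/c meet in 0. 1c->2: no, cac/b meet in 2. Open state 3: 1c->3.
ba: 2a undefined. 2a->0: no, baaa/c meet in 0. 2a->1: no, baaa/a meet in 1. 2a->2: no, baaa/b meet in 2. 2a->3: ok.
bb: 2b undefined. 2b->0: no, bbc/c meet in 0. 2b->1: ok.
bc: 2c undefined. 2c->0: ok.
aca: 3a undefined. 3a->0: no, aca/c meet in 0. 3a->1: no, aca/a meet in 1. 3a->2: no, aca/b meet in 2. 3a->3: ok.
acb: 3b undefined. 3b->0: ok.
acc: 3c undefined. 3c->0: ok.
All examples now run through 4 states with every (state, symbol) defined. Accept strings end in {3}, Reject strings end in {0,1,2}; accept={3}.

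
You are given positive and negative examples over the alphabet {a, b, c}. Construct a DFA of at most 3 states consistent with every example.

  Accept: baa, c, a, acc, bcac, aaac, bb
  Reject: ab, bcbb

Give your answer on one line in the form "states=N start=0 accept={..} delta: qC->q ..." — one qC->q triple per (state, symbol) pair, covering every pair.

states=2 start=0 accept={0} delta: 0a->0 0b->1 0c->0 1a->0 1b->0 1c->1

Fold the examples into a partial DFA from state 0: repeatedly fix the first undefined (state, symbol) met by the shortest-then-alphabetical prefix, trying targets in increasing order and rejecting any under which an Accept and a Reject string meet in one state with the same remainder; add a state when all current targets are rejected. Accepting states are where Accept strings end.
a: 0a undefined. 0a->0: ok.
b: 0b undefined. 0b->0: no, baa/ab meet in 0. Open state 1: 0b->1.
c: 0c undefined. 0c->0: ok.
ba: 1a undefined. 1a->0: ok.
bb: 1b undefined. 1b->0: ok.
bc: 1c undefined. 1c->0: no, baa/bcbb meet in 0. 1c->1: ok.
All examples now run through 2 states with every (state, symbol) defined. Accept strings end in {0}, Reject strings end in {1}; accept={0}.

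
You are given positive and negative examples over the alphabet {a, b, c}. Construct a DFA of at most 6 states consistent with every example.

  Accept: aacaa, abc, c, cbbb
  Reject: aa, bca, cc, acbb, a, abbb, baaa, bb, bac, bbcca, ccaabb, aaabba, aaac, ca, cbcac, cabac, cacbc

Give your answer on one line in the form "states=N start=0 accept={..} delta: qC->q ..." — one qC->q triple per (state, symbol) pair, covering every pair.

states=4 start=0 accept={2} delta: 0a->1 0b->0 0c->2 1a->0 1b->0 1c->0 2a->3 2b->2 2c->0 3a->2 3b->0 3c->2

State merging on the prefix tree: take the shortest (then alphabetical) example prefix whose next move is undefined and point that move at state 0, else 1, else 2, ...; a target is out if some Accept/Reject pair would then sit in one state with the same input left (inseparable). If every existing state is out, open a new one.
a: 0a undefined. 0a->0: no, c/aaac meet in 0 with "c" left. Open state 1: 0a->1.
b: 0b undefined. 0b->0: ok.
c: 0c undefined. 0c->0: no, c/cc meet in 0. 0c->1: no, c/a meet in 1. Open state 2: 0c->2.
aa: 1a undefined. 1a->0: ok.
ab: 1b undefined. 1b->0: ok.
ac: 1c undefined. 1c->0: ok.
ca: 2a undefined. 2a->0: no, aacaa/a meet in 1. 2a->1: no, aacaa/aa meet in 0. 2a->2: no, aacaa/bca meet in 2. Open state 3: 2a->3.
cb: 2b undefined. 2b->0: no, cbbb/aa meet in 0. 2b->1: no, cbbb/aa meet in 0. 2b->2: ok.
cc: 2c undefined. 2c->0: ok.
cab: 3b undefined. 3b->0: ok.
cac: 3c undefined. 3c->0: no, abc/cacbc meet in 2. 3c->1: no, abc/cacbc meet in 2. 3c->2: ok.
aacaa: 3a undefined. 3a->0: no, aacaa/aa meet in 0. 3a->1: no, aacaa/a meet in 1. 3a->2: ok.
All examples now run through 4 states with every (state, symbol) defined. Accept strings end in {2}, Reject strings end in {0,1,3}; accept={2}.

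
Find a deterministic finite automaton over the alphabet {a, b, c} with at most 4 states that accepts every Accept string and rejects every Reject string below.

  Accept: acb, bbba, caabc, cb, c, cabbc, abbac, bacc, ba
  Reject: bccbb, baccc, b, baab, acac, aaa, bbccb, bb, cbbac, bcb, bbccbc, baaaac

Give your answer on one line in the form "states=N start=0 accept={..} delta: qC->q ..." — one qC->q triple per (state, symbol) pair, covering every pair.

State merging on the prefix tree: take the shortest (then alphabetical) example prefix whose next move is undefined and point that move at state 0, else 1, else 2, ...; a target is out if some Accept/Reject pair would then sit in one state with the same input left (inseparable). If every existing state is out, open a new one.
a: 0a undefined. 0a->0: ok.
b: 0b undefined. 0b->0: no, acb/bcb meet in 0 with "cb" left. Open state 1: 0b->1.
c: 0c undefined. 0c->0: no, acb/b meet in 1. 0c->1: no, acb/bb meet in 1 with "b" left. Open state 2: 0c->2.
ba: 1a undefined. 1a->0: no, c/baaaac meet in 2. 1a->1: no, ba/b meet in 1. 1a->2: ok.
bb: 1b undefined. 1b->0: ok.
bc: 1c undefined. 1c->0: ok.
ca: 2a undefined. 2a->0: no, bbba/acac meet in 2. 2a->1: no, cabbc/baab meet in 0. 2a->2: no, acb/baab meet in 2 with "b" left. Open state 3: 2a->3.
cb: 2b undefined. 2b->0: no, acb/aaa meet in 0. 2b->1: no, acb/b meet in 1. 2b->2: no, acb/bccbb meet in 2. 2b->3: ok.
bac: 2c undefined. 2c->0: ok.
caa: 3a undefined. 3a->0: no, bbba/baaaac meet in 2. 3a->1: ok.
cab: 3b undefined. 3b->0: no, bbba/cbbac meet in 2. 3b->1: ok.
acac: 3c undefined. 3c->0: ok.
All examples now run through 4 states with every (state, symbol) defined. Accept strings end in {2,3}, Reject strings end in {0,1}; accept={2,3}.

states=4 start=0 accept={2,3} delta: 0a->0 0b->1 0c->2 1a->2 1b->0 1c->0 2a->3 2b->3 2c->0 3a->1 3b->1 3c->0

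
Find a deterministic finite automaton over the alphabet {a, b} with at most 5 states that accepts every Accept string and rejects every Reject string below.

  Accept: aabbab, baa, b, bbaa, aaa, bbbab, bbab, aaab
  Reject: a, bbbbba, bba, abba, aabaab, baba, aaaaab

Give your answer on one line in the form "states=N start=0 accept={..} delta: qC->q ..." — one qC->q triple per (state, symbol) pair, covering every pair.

states=4 start=0 accept={0,2} delta: 0a->1 0b->0 1a->2 1b->0 2a->0 2b->3 3a->1 3b->0

Fold the examples into a partial DFA from state 0: repeatedly fix the first undefined (state, symbol) met by the shortest-then-alphabetical prefix, trying targets in increasing order and rejecting any under which an Accept and a Reject string meet in one state with the same remainder; add a state when all current targets are rejected. Accepting states are where Accept strings end.
a: 0a undefined. 0a->0: no, b/aaaaab meet in 0 with "b" left. Open state 1: 0a->1.
b: 0b undefined. 0b->0: ok.
aa: 1a undefined. 1a->0: no, aabbab/aaaaab meet in 1 with "b" left. 1a->1: no, baa/a meet in 1. Open state 2: 1a->2.
ab: 1b undefined. 1b->0: ok.
aaa: 2a undefined. 2a->0: ok.
aab: 2b undefined. 2b->0: no, aabbab/aabaab meet in 0. 2b->1: no, aabbab/aabaab meet in 0. 2b->2: no, aabbab/aabaab meet in 0. Open state 3: 2b->3.
aaba: 3a undefined. 3a->0: no, b/aabaab meet in 0. 3a->1: ok.
aabb: 3b undefined. 3b->0: ok.
All examples now run through 4 states with every (state, symbol) defined. Accept strings end in {0,2}, Reject strings end in {1,3}; accept={0,2}.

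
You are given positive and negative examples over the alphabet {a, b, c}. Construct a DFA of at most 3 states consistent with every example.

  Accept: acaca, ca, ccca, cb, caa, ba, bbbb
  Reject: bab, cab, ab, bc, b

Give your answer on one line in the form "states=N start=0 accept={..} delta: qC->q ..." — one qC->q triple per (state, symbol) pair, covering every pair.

State merging on the prefix tree: take the shortest (then alphabetical) example prefix whose next move is undefined and point that move at state 0, else 1, else 2, ...; a target is out if some Accept/Reject pair would then sit in one state with the same input left (inseparable). If every existing state is out, open a new one.
a: 0a undefined. 0a->0: ok.
b: 0b undefined. 0b->0: no, ba/bab meet in 0. Open state 1: 0b->1.
c: 0c undefined. 0c->0: no, cb/cab meet in 1. 0c->1: ok.
ba: 1a undefined. 1a->0: ok.
bb: 1b undefined. 1b->0: ok.
bc: 1c undefined. 1c->0: no, acaca/bc meet in 0. 1c->1: ok.
All examples now run through 2 states with every (state, symbol) defined. Accept strings end in {0}, Reject strings end in {1}; accept={0}.

states=2 start=0 accept={0} delta: 0a->0 0b->1 0c->1 1a->0 1b->0 1c->1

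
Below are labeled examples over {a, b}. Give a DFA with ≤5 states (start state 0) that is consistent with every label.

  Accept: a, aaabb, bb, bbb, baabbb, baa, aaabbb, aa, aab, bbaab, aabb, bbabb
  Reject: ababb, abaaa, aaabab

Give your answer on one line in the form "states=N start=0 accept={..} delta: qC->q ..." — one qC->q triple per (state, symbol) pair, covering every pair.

states=3 start=0 accept={0,1} delta: 0a->0 0b->1 1a->2 1b->0 2a->1 2b->2

State merging on the prefix tree: take the shortest (then alphabetical) example prefix whose next move is undefined and point that move at state 0, else 1, else 2, ...; a target is out if some Accept/Reject pair would then sit in one state with the same input left (inseparable). If every existing state is out, open a new one.
a: 0a undefined. 0a->0: ok.
b: 0b undefined. 0b->0: no, a/ababb meet in 0. Open state 1: 0b->1.
ba: 1a undefined. 1a->0: no, a/abaaa meet in 0. 1a->1: no, aaabb/aaabab meet in 1 with "b" left. Open state 2: 1a->2.
bb: 1b undefined. 1b->0: ok.
baa: 2a undefined. 2a->0: no, a/abaaa meet in 0. 2a->1: ok.
abab: 2b undefined. 2b->0: no, a/aaabab meet in 0. 2b->1: no, a/ababb meet in 0. 2b->2: ok.
All examples now run through 3 states with every (state, symbol) defined. Accept strings end in {0,1}, Reject strings end in {2}; accept={0,1}.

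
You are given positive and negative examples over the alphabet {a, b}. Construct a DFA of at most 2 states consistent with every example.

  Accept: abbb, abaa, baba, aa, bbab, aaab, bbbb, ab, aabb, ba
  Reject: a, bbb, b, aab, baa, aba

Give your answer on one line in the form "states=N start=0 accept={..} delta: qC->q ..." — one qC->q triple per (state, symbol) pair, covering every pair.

states=2 start=0 accept={0} delta: 0a->1 0b->1 1a->0 1b->0

Fold the examples into a partial DFA from state 0: repeatedly fix the first undefined (state, symbol) met by the shortest-then-alphabetical prefix, trying targets in increasing order and rejecting any under which an Accept and a Reject string meet in one state with the same remainder; add a state when all current targets are rejected. Accepting states are where Accept strings end.
a: 0a undefined. 0a->0: no, abbb/bbb meet in 0 with "bbb" left. Open state 1: 0a->1.
b: 0b undefined. 0b->0: no, baba/aba meet in 1 with "ba" left. 0b->1: ok.
aa: 1a undefined. 1a->0: ok.
ab: 1b undefined. 1b->0: ok.
All examples now run through 2 states with every (state, symbol) defined. Accept strings end in {0}, Reject strings end in {1}; accept={0}.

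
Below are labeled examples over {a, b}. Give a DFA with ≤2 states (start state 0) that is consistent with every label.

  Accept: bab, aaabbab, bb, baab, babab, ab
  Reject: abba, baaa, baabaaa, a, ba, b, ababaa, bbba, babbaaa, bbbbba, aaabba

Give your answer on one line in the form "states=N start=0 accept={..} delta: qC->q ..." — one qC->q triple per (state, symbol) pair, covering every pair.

states=2 start=0 accept={0} delta: 0a->1 0b->1 1a->1 1b->0

Grow the machine one transition at a time. Run the examples from 0; the earliest place one falls off (shortest prefix, ties alphabetical) gets sent to the lowest-numbered state that keeps every Accept/Reject pair distinguishable — a pair clashes when both reach the same state with identical unread suffix — and to a fresh state only if none does.
a: 0a undefined. 0a->0: no, ab/b meet in 0 with "b" left. Open state 1: 0a->1.
b: 0b undefined. 0b->0: no, bb/b meet in 0. 0b->1: ok.
aa: 1a undefined. 1a->0: no, bab/a meet in 1. 1a->1: ok.
ab: 1b undefined. 1b->0: ok.
All examples now run through 2 states with every (state, symbol) defined. Accept strings end in {0}, Reject strings end in {1}; accept={0}.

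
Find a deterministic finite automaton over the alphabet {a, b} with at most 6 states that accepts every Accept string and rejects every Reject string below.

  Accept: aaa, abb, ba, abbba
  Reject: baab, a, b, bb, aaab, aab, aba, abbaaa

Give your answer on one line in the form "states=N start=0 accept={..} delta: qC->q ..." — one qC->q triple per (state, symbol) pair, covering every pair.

states=5 start=0 accept={0,2,4} delta: 0a->1 0b->1 1a->2 1b->3 2a->0 2b->1 3a->1 3b->4 4a->2 4b->1

State merging on the prefix tree: take the shortest (then alphabetical) example prefix whose next move is undefined and point that move at state 0, else 1, else 2, ...; a target is out if some Accept/Reject pair would then sit in one state with the same input left (inseparable). If every existing state is out, open a new one.
a: 0a undefined. 0a->0: no, aaa/a meet in 0. Open state 1: 0a->1.
b: 0b undefined. 0b->0: no, ba/a meet in 1. 0b->1: ok.
aa: 1a undefined. 1a->0: no, aaa/a meet in 1. 1a->1: no, aaa/a meet in 1. Open state 2: 1a->2.
ab: 1b undefined. 1b->0: no, abb/a meet in 1. 1b->1: no, abb/a meet in 1. 1b->2: no, aaa/aba meet in 2 with "a" left. Open state 3: 1b->3.
aaa: 2a undefined. 2a->0: ok.
aab: 2b undefined. 2b->0: no, aaa/aab meet in 0. 2b->1: ok.
aba: 3a undefined. 3a->0: no, aaa/aba meet in 0. 3a->1: ok.
abb: 3b undefined. 3b->0: no, aaa/abbaaa meet in 0. 3b->1: no, abb/baab meet in 1. 3b->2: no, abb/abbaaa meet in 2. 3b->3: no, aaa/abbaaa meet in 0. Open state 4: 3b->4.
abba: 4a undefined. 4a->0: no, ba/abbaaa meet in 2. 4a->1: no, aaa/abbaaa meet in 0. 4a->2: ok.
abbb: 4b undefined. 4b->0: no, abbba/baab meet in 1. 4b->1: ok.
All examples now run through 5 states with every (state, symbol) defined. Accept strings end in {0,2,4}, Reject strings end in {1,3}; accept={0,2,4}.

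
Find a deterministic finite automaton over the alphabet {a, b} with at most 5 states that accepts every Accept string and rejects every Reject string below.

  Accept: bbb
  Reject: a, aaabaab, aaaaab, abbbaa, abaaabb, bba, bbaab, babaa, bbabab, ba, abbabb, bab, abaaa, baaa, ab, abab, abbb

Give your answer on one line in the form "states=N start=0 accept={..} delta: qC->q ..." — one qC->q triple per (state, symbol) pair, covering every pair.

Fold the examples into a partial DFA from state 0: repeatedly fix the first undefined (state, symbol) met by the shortest-then-alphabetical prefix, trying targets in increasing order and rejecting any under which an Accept and a Reject string meet in one state with the same remainder; add a state when all current targets are rejected. Accepting states are where Accept strings end.
a: 0a undefined. 0a->0: no, bbb/abbb meet in 0 with "bbb" left. Open state 1: 0a->1.
b: 0b undefined. 0b->0: ok.
aa: 1a undefined. 1a->0: no, bbb/bbaab meet in 0. 1a->1: ok.
ab: 1b undefined. 1b->0: no, bbb/aaabaab meet in 0. 1b->1: ok.
All examples now run through 2 states with every (state, symbol) defined. Accept strings end in {0}, Reject strings end in {1}; accept={0}.

states=2 start=0 accept={0} delta: 0a->1 0b->0 1a->1 1b->1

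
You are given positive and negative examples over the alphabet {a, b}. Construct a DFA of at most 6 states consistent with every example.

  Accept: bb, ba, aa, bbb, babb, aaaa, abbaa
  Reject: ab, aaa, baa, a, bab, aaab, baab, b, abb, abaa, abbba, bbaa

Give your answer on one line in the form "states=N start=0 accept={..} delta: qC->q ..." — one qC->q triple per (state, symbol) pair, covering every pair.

Grow the machine one transition at a time. Run the examples from 0; the earliest place one falls off (shortest prefix, ties alphabetical) gets sent to the lowest-numbered state that keeps every Accept/Reject pair distinguishable — a pair clashes when both reach the same state with identical unread suffix — and to a fresh state only if none does.
a: 0a undefined. 0a->0: no, bb/abb meet in 0 with "bb" left. Open state 1: 0a->1.
b: 0b undefined. 0b->0: no, bb/b meet in 0. 0b->1: no, bb/ab meet in 1 with "b" left. Open state 2: 0b->2.
aa: 1a undefined. 1a->0: ok.
ab: 1b undefined. 1b->0: no, aa/ab meet in 0. 1b->1: no, aa/abbba meet in 0. 1b->2: no, bb/abb meet in 2 with "b" left. Open state 3: 1b->3.
ba: 2a undefined. 2a->0: ok.
bb: 2b undefined. 2b->0: no, bb/bbaa meet in 0. 2b->1: no, bb/aaa meet in 1. 2b->2: no, bb/bab meet in 2. 2b->3: no, bb/ab meet in 3. Open state 4: 2b->4.
aba: 3a undefined. 3a->0: ok.
abb: 3b undefined. 3b->0: no, ba/abb meet in 0. 3b->1: no, ba/abbba meet in 0. 3b->2: no, abbaa/aaa meet in 1. 3b->3: no, ba/abbba meet in 0. 3b->4: no, bb/abb meet in 4. Open state 5: 3b->5.
bba: 4a undefined. 4a->0: ok.
bbb: 4b undefined. 4b->0: ok.
abba: 5a undefined. 5a->0: no, abbaa/aaa meet in 1. 5a->1: ok.
abbb: 5b undefined. 5b->0: ok.
All examples now run through 6 states with every (state, symbol) defined. Accept strings end in {0,4}, Reject strings end in {1,2,3,5}; accept={0,4}.

states=6 start=0 accept={0,4} delta: 0a->1 0b->2 1a->0 1b->3 2a->0 2b->4 3a->0 3b->5 4a->0 4b->0 5a->1 5b->0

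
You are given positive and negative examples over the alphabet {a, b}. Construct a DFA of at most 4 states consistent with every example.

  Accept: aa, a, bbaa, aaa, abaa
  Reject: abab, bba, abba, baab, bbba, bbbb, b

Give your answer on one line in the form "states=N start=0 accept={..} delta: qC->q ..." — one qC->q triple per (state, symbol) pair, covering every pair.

Fold the examples into a partial DFA from state 0: repeatedly fix the first undefined (state, symbol) met by the shortest-then-alphabetical prefix, trying targets in increasing order and rejecting any under which an Accept and a Reject string meet in one state with the same remainder; add a state when all current targets are rejected. Accepting states are where Accept strings end.
a: 0a undefined. 0a->0: ok.
b: 0b undefined. 0b->0: no, aa/abab meet in 0. Open state 1: 0b->1.
ba: 1a undefined. 1a->0: ok.
bb: 1b undefined. 1b->0: no, aa/bba meet in 0. 1b->1: no, aa/bba meet in 0. Open state 2: 1b->2.
bba: 2a undefined. 2a->0: no, aa/bba meet in 0. 2a->1: ok.
bbb: 2b undefined. 2b->0: no, aa/bbba meet in 0. 2b->1: no, aa/bbba meet in 0. 2b->2: ok.
All examples now run through 3 states with every (state, symbol) defined. Accept strings end in {0}, Reject strings end in {1,2}; accept={0}.

states=3 start=0 accept={0} delta: 0a->0 0b->1 1a->0 1b->2 2a->1 2b->2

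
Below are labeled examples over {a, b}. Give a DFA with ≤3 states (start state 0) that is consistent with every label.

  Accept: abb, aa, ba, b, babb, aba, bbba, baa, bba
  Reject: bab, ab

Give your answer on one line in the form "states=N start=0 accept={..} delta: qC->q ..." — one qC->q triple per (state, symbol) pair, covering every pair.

states=3 start=0 accept={0,1} delta: 0a->1 0b->0 1a->0 1b->2 2a->0 2b->0

Grow the machine one transition at a time. Run the examples from 0; the earliest place one falls off (shortest prefix, ties alphabetical) gets sent to the lowest-numbered state that keeps every Accept/Reject pair distinguishable — a pair clashes when both reach the same state with identical unread suffix — and to a fresh state only if none does.
a: 0a undefined. 0a->0: no, b/ab meet in 0 with "b" left. Open state 1: 0a->1.
b: 0b undefined. 0b->0: ok.
aa: 1a undefined. 1a->0: ok.
ab: 1b undefined. 1b->0: no, abb/bab meet in 0. 1b->1: no, abb/bab meet in 1. Open state 2: 1b->2.
aba: 2a undefined. 2a->0: ok.
abb: 2b undefined. 2b->0: ok.
All examples now run through 3 states with every (state, symbol) defined. Accept strings end in {0,1}, Reject strings end in {2}; accept={0,1}.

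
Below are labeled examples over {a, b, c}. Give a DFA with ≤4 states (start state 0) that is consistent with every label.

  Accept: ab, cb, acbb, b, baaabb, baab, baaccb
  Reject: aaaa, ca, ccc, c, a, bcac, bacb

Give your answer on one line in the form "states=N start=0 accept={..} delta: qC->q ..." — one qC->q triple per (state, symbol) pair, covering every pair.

Grow the machine one transition at a time. Run the examples from 0; the earliest place one falls off (shortest prefix, ties alphabetical) gets sent to the lowest-numbered state that keeps every Accept/Reject pair distinguishable — a pair clashes when both reach the same state with identical unread suffix — and to a fresh state only if none does.
a: 0a undefined. 0a->0: ok.
b: 0b undefined. 0b->0: no, ab/aaaa meet in 0. Open state 1: 0b->1.
c: 0c undefined. 0c->0: ok.
ba: 1a undefined. 1a->0: no, ab/bacb meet in 1. 1a->1: ok.
bc: 1c undefined. 1c->0: no, ab/bacb meet in 1. 1c->1: no, ab/bcac meet in 1. Open state 2: 1c->2.
bca: 2a undefined. 2a->0: ok.
acbb: 1b undefined. 1b->0: no, acbb/aaaa meet in 0. 1b->1: ok.
bacb: 2b undefined. 2b->0: ok.
baacc: 2c undefined. 2c->0: ok.
All examples now run through 3 states with every (state, symbol) defined. Accept strings end in {1}, Reject strings end in {0}; accept={1}.

states=3 start=0 accept={1} delta: 0a->0 0b->1 0c->0 1a->1 1b->1 1c->2 2a->0 2b->0 2c->0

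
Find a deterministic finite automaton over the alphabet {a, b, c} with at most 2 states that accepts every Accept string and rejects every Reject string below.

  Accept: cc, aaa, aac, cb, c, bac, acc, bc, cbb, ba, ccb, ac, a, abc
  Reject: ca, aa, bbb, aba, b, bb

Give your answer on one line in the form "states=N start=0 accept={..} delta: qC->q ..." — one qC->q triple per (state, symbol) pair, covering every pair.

Grow the machine one transition at a time. Run the examples from 0; the earliest place one falls off (shortest prefix, ties alphabetical) gets sent to the lowest-numbered state that keeps every Accept/Reject pair distinguishable — a pair clashes when both reach the same state with identical unread suffix — and to a fresh state only if none does.
a: 0a undefined. 0a->0: no, aaa/aa meet in 0. Open state 1: 0a->1.
b: 0b undefined. 0b->0: ok.
c: 0c undefined. 0c->0: no, cc/bbb meet in 0. 0c->1: ok.
aa: 1a undefined. 1a->0: ok.
ab: 1b undefined. 1b->0: no, aaa/aba meet in 1. 1b->1: ok.
ac: 1c undefined. 1c->0: no, cc/ca meet in 0. 1c->1: ok.
All examples now run through 2 states with every (state, symbol) defined. Accept strings end in {1}, Reject strings end in {0}; accept={1}.

states=2 start=0 accept={1} delta: 0a->1 0b->0 0c->1 1a->0 1b->1 1c->1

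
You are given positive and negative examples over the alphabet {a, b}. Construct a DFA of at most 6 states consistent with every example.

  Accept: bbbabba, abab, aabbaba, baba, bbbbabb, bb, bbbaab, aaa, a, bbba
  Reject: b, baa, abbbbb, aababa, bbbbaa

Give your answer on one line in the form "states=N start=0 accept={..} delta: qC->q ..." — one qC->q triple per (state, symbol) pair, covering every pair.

Grow the machine one transition at a time. Run the examples from 0; the earliest place one falls off (shortest prefix, ties alphabetical) gets sent to the lowest-numbered state that keeps every Accept/Reject pair distinguishable — a pair clashes when both reach the same state with identical unread suffix — and to a fresh state only if none does.
a: 0a undefined. 0a->0: no, baba/aababa meet in 0 with "baba" left. Open state 1: 0a->1.
b: 0b undefined. 0b->0: no, bb/b meet in 0. 0b->1: no, aaa/baa meet in 1 with "aa" left. Open state 2: 0b->2.
aa: 1a undefined. 1a->0: no, baba/aababa meet in 2 with "aba" left. 1a->1: ok.
ab: 1b undefined. 1b->0: no, aaa/aababa meet in 1. 1b->1: no, abab/abbbbb meet in 1. 1b->2: no, baba/aababa meet in 2 with "aba" left. Open state 3: 1b->3.
ba: 2a undefined. 2a->0: no, aaa/baa meet in 1. 2a->1: no, aaa/baa meet in 1. 2a->2: ok.
bb: 2b undefined. 2b->0: no, bbbabba/b meet in 2. 2b->1: ok.
aba: 3a undefined. 3a->0: no, abab/b meet in 2. 3a->1: no, baba/aababa meet in 1. 3a->2: no, bbbabba/b meet in 2. 3a->3: ok.
abb: 3b undefined. 3b->0: no, bbbabba/b meet in 2. 3b->1: no, bbbabba/abbbbb meet in 3. 3b->2: no, abab/b meet in 2. 3b->3: no, bbbabba/abbbbb meet in 3. Open state 4: 3b->4.
abbb: 4b undefined. 4b->0: no, bbbabba/abbbbb meet in 1. 4b->1: no, abab/abbbbb meet in 4. 4b->2: no, bbbabba/b meet in 2. 4b->3: no, bbbabba/abbbbb meet in 3. 4b->4: no, bbbabba/aababa meet in 4 with "a" left. Open state 5: 4b->5.
aabba: 4a undefined. 4a->0: no, aabbaba/b meet in 2. 4a->1: no, baba/aababa meet in 1. 4a->2: ok.
abbbb: 5b undefined. 5b->0: ok.
bbbabba: 5a undefined. 5a->0: ok.
All examples now run through 6 states with every (state, symbol) defined. Accept strings end in {0,1,3,4}, Reject strings end in {2}; accept={0,1,3,4}.

states=6 start=0 accept={0,1,3,4} delta: 0a->1 0b->2 1a->1 1b->3 2a->2 2b->1 3a->3 3b->4 4a->2 4b->5 5a->0 5b->0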